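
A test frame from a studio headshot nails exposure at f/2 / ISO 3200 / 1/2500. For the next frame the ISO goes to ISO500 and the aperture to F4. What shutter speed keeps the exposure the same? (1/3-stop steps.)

ISO: 3200 → 2500 → 2000 → 1600 → 1250 → 1000 → 800 → 640 → 500 — 2 2/3 stops lower (darker).
Aperture: f/2 → f/2.2 → f/2.5 → f/2.8 → f/3.2 → f/3.5 → f/4 — 2 stops narrower (darker).
Net change so far: 4 2/3 stops darker. Offset with the shutter speed: 1/2500 → 1/2000 → 1/1600 → 1/1250 → 1/1000 → 1/800 → 1/640 → 1/500 → 1/400 → 1/320 → 1/250 → 1/200 → 1/160 → 1/125 → 1/100.

1/100s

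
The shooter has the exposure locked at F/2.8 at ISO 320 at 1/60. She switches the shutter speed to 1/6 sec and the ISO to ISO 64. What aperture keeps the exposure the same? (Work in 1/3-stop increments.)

f/4

Shutter speed: 1/60 → 1/50 → 1/40 → 1/30 → 1/25 → 1/20 → 1/15 → 1/13 → 1/10 → 1/8 → 1/6 — 3 1/3 stops longer (brighter).
ISO: 320 → 250 → 200 → 160 → 125 → 100 → 80 → 64 — 2 1/3 stops dropped (darker).
Net change so far: 1 stop brighter. Offset with the aperture: f/2.8 → f/3.2 → f/3.5 → f/4.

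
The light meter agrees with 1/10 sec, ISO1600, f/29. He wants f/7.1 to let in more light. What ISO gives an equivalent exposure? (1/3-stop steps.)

ISO 100

Aperture: f/29 → f/25 → f/22 → f/20 → f/18 → f/16 → f/14 → f/13 → f/11 → f/10 → f/9 → f/8 → f/7.1 — 4 stops opened up (brighter).
Need 4 stops darker from the ISO: 1600 → 1250 → 1000 → 800 → 640 → 500 → 400 → 320 → 250 → 200 → 160 → 125 → 100.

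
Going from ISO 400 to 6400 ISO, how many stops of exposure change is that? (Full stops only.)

400 → 800 → 1600 → 3200 → 6400 — count the steps: 4 stops.

4 stops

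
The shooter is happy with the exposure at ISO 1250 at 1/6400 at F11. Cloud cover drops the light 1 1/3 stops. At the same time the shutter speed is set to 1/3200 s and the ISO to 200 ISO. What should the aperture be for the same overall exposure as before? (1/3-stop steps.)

Scene light: 1 1/3 stops darker.
Shutter speed: 1/6400 → 1/5000 → 1/4000 → 1/3200 — 1 stop slower (brighter).
ISO: 1250 → 1000 → 800 → 640 → 500 → 400 → 320 → 250 → 200 — 2 2/3 stops dropped (darker).
Net so far: 3 stops darker. Aperture: f/11 → f/10 → f/9 → f/8 → f/7.1 → f/6.3 → f/5.6 → f/5 → f/4.5 → f/4.

f/4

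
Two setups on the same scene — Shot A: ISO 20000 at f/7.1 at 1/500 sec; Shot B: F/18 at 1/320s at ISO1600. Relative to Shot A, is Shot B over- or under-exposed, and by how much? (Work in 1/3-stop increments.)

Aperture: f/7.1 → f/8 → f/9 → f/10 → f/11 → f/13 → f/14 → f/16 → f/18 — 2 2/3 stops stopped down (darker).
Shutter speed: 1/500 → 1/400 → 1/320 — 2/3 stop longer (brighter).
ISO: 20000 → 16000 → 12800 → 10000 → 8000 → 6400 → 5000 → 4000 → 3200 → 2500 → 2000 → 1600 — 3 2/3 stops lower (darker).
Net: −2 2/3 +2/3 −3 2/3 = −5 2/3 stops.

5 2/3 stops darker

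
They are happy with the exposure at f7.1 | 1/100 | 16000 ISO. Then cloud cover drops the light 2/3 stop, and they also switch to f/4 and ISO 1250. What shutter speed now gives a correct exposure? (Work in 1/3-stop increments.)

Scene light: 2/3 stop darker.
Aperture: f/7.1 → f/6.3 → f/5.6 → f/5 → f/4.5 → f/4 — 1 2/3 stops opened up (brighter).
ISO: 16000 → 12800 → 10000 → 8000 → 6400 → 5000 → 4000 → 3200 → 2500 → 2000 → 1600 → 1250 — 3 2/3 stops dropped (darker).
Net so far: 2 2/3 stops darker. Shutter speed: 1/100 → 1/80 → 1/60 → 1/50 → 1/40 → 1/30 → 1/25 → 1/20 → 1/15.

1/15s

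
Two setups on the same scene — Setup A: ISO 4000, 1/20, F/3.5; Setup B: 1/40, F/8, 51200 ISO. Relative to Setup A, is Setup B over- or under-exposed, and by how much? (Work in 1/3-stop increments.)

Aperture: f/3.5 → f/4 → f/4.5 → f/5 → f/5.6 → f/6.3 → f/7.1 → f/8 — 2 1/3 stops stopped down (darker).
Shutter speed: 1/20 → 1/25 → 1/30 → 1/40 — 1 stop shorter (darker).
ISO: 4000 → 5000 → 6400 → 8000 → 10000 → 12800 → 16000 → 20000 → 25600 → 32000 → 40000 → 51200 — 3 2/3 stops raised (brighter).
Net: −2 1/3 −1 +3 2/3 = +1/3 stops.

1/3 stop brighter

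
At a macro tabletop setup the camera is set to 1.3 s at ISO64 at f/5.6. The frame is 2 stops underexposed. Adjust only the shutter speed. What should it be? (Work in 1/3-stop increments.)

Underexposed by 2 stops → need 2 stops brighter.
Shutter speed: 1.3 → 1.6 → 2 → 2.5 → 3.2 → 4 → 5.

5 s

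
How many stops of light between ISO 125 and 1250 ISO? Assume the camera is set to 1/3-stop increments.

125 → 160 → 200 → 250 → 320 → 400 → 500 → 640 → 800 → 1000 → 1250 — count the steps: 10 third-stops = 3 1/3 stops.

3 1/3 stops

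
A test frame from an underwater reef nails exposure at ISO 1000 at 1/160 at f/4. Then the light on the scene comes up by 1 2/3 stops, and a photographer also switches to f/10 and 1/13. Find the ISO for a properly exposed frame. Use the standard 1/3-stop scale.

Scene light: 1 2/3 stops brighter.
Aperture: f/4 → f/4.5 → f/5 → f/5.6 → f/6.3 → f/7.1 → f/8 → f/9 → f/10 — 2 2/3 stops stopped down (darker).
Shutter speed: 1/160 → 1/125 → 1/100 → 1/80 → 1/60 → 1/50 → 1/40 → 1/30 → 1/25 → 1/20 → 1/15 → 1/13 — 3 2/3 stops slower (brighter).
Net so far: 2 2/3 stops brighter. ISO: 1000 → 800 → 640 → 500 → 400 → 320 → 250 → 200 → 160.

ISO 160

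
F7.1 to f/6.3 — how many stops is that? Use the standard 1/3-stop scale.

f/7.1 → f/6.3 — count the steps: 1 third-stops = 1/3 stop.

1/3 stop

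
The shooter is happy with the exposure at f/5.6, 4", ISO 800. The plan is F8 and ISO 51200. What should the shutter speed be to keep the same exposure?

1/8s

Aperture: f/5.6 → f/8 — 1 stop smaller aperture (darker).
ISO: 800 → 1600 → 3200 → 6400 → 12800 → 25600 → 51200 — 6 stops higher (brighter).
Net change so far: 5 stops brighter. Offset with the shutter speed: 4 → 2 → 1 → 1/2 → 1/4 → 1/8.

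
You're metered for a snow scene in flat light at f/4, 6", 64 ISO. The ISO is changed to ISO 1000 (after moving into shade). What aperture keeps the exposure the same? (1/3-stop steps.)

ISO: 64 → 80 → 100 → 125 → 160 → 200 → 250 → 320 → 400 → 500 → 640 → 800 → 1000 — 4 stops higher (brighter).
Need 4 stops darker from the aperture: f/4 → f/4.5 → f/5 → f/5.6 → f/6.3 → f/7.1 → f/8 → f/9 → f/10 → f/11 → f/13 → f/14 → f/16.

f/16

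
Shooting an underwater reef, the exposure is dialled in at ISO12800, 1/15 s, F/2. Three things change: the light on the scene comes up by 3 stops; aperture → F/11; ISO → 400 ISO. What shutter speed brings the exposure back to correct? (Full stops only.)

Scene light: 3 stops brighter.
Aperture: f/2 → f/2.8 → f/4 → f/5.6 → f/8 → f/11 — 5 stops smaller aperture (darker).
ISO: 12800 → 6400 → 3200 → 1600 → 800 → 400 — 5 stops dropped (darker).
Net so far: 7 stops darker. Shutter speed: 1/15 → 1/8 → 1/4 → 1/2 → 1 → 2 → 4 → 8.

8 s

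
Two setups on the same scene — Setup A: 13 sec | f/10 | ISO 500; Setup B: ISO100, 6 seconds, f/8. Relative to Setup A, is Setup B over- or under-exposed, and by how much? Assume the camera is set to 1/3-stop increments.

2 2/3 stops darker

Aperture: f/10 → f/9 → f/8 — 2/3 stop opened up (brighter).
Shutter speed: 13 → 10 → 8 → 6 — 1 stop faster (darker).
ISO: 500 → 400 → 320 → 250 → 200 → 160 → 125 → 100 — 2 1/3 stops dropped (darker).
Net: +2/3 −1 −2 1/3 = −2 2/3 stops.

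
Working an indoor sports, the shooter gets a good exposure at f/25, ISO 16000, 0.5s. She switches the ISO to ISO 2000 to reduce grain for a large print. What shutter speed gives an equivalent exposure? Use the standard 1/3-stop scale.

ISO: 16000 → 12800 → 10000 → 8000 → 6400 → 5000 → 4000 → 3200 → 2500 → 2000 — 3 stops lower (darker).
Need 3 stops brighter from the shutter speed: 0.5 → 0.6 → 0.8 → 1 → 1.3 → 1.6 → 2 → 2.5 → 3.2 → 4.

4 s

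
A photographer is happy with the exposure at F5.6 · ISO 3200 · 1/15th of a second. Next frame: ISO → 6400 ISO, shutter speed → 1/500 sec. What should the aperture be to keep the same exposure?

f/1.4

ISO: 3200 → 6400 — 1 stop raised (brighter).
Shutter speed: 1/15 → 1/30 → 1/60 → 1/125 → 1/250 → 1/500 — 5 stops faster (darker).
Net change so far: 4 stops darker. Offset with the aperture: f/5.6 → f/4 → f/2.8 → f/2 → f/1.4.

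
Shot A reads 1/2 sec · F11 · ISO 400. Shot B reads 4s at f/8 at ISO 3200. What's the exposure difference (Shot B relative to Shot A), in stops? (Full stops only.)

Aperture: f/11 → f/8 — 1 stop larger aperture (brighter).
Shutter speed: 1/2 → 1 → 2 → 4 — 3 stops longer (brighter).
ISO: 400 → 800 → 1600 → 3200 — 3 stops higher (brighter).
Net: +1 +3 +3 = +7 stops.

7 stops brighter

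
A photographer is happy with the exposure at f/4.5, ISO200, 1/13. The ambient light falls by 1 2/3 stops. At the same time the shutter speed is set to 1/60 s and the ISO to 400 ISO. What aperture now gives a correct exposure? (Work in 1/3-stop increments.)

Scene light: 1 2/3 stops darker.
Shutter speed: 1/13 → 1/15 → 1/20 → 1/25 → 1/30 → 1/40 → 1/50 → 1/60 — 2 1/3 stops shorter (darker).
ISO: 200 → 250 → 320 → 400 — 1 stop raised (brighter).
Net so far: 3 stops darker. Aperture: f/4.5 → f/4 → f/3.5 → f/3.2 → f/2.8 → f/2.5 → f/2.2 → f/2 → f/1.8 → f/1.6.

f/1.6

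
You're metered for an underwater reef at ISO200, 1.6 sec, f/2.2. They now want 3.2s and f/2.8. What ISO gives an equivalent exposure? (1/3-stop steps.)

Shutter speed: 1.6 → 2 → 2.5 → 3.2 — 1 stop slower (brighter).
Aperture: f/2.2 → f/2.5 → f/2.8 — 2/3 stop stopped down (darker).
Net change so far: 1/3 stop brighter. Offset with the ISO: 200 → 160.

ISO 160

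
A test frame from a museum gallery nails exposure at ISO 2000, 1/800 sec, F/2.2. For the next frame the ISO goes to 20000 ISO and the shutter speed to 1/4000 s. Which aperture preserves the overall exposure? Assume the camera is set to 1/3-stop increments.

f/3.2

ISO: 2000 → 2500 → 3200 → 4000 → 5000 → 6400 → 8000 → 10000 → 12800 → 16000 → 20000 — 3 1/3 stops raised (brighter).
Shutter speed: 1/800 → 1/1000 → 1/1250 → 1/1600 → 1/2000 → 1/2500 → 1/3200 → 1/4000 — 2 1/3 stops faster (darker).
Net change so far: 1 stop brighter. Offset with the aperture: f/2.2 → f/2.5 → f/2.8 → f/3.2.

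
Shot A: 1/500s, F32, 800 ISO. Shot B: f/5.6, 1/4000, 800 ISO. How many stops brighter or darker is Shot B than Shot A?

Aperture: f/32 → f/22 → f/16 → f/11 → f/8 → f/5.6 — 5 stops wider (brighter).
Shutter speed: 1/500 → 1/1000 → 1/2000 → 1/4000 — 3 stops faster (darker).
ISO: unchanged.
Net: +5 −3 = +2 stops.

2 stops brighter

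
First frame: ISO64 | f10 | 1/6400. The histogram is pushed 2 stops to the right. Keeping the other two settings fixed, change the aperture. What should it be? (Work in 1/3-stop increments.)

Overexposed by 2 stops → need 2 stops darker.
Aperture: f/10 → f/11 → f/13 → f/14 → f/16 → f/18 → f/20.

f/20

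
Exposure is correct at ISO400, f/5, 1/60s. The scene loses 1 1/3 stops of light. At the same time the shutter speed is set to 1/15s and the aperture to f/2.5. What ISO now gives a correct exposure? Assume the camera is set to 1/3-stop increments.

ISO 64

Scene light: 1 1/3 stops darker.
Shutter speed: 1/60 → 1/50 → 1/40 → 1/30 → 1/25 → 1/20 → 1/15 — 2 stops longer (brighter).
Aperture: f/5 → f/4.5 → f/4 → f/3.5 → f/3.2 → f/2.8 → f/2.5 — 2 stops opened up (brighter).
Net so far: 2 2/3 stops brighter. ISO: 400 → 320 → 250 → 200 → 160 → 125 → 100 → 80 → 64.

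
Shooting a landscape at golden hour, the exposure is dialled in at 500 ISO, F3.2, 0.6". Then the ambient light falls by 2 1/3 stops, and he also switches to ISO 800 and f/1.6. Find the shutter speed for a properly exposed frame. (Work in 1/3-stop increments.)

Scene light: 2 1/3 stops darker.
ISO: 500 → 640 → 800 — 2/3 stop raised (brighter).
Aperture: f/3.2 → f/2.8 → f/2.5 → f/2.2 → f/2 → f/1.8 → f/1.6 — 2 stops larger aperture (brighter).
Net so far: 1/3 stop brighter. Shutter speed: 0.6 → 0.5.

0.5 s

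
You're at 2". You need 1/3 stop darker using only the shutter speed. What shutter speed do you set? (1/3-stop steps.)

Shutter speed: 2 → 1.6 — 1/3 stop faster (darker).

1.6 s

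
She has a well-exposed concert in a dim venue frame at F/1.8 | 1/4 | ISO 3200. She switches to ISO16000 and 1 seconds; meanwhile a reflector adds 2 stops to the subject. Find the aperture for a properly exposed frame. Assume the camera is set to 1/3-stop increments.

f/16

Scene light: 2 stops brighter.
ISO: 3200 → 4000 → 5000 → 6400 → 8000 → 10000 → 12800 → 16000 — 2 1/3 stops higher (brighter).
Shutter speed: 1/4 → 0.3 → 0.4 → 0.5 → 0.6 → 0.8 → 1 — 2 stops longer (brighter).
Net so far: 6 1/3 stops brighter. Aperture: f/1.8 → f/2 → f/2.2 → f/2.5 → f/2.8 → f/3.2 → f/3.5 → f/4 → f/4.5 → f/5 → f/5.6 → f/6.3 → f/7.1 → f/8 → f/9 → f/10 → f/11 → f/13 → f/14 → f/16.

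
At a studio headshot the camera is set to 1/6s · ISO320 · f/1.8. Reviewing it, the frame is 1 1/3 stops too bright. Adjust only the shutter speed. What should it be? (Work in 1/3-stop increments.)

Overexposed by 1 1/3 stops → need 1 1/3 stops darker.
Shutter speed: 1/6 → 1/8 → 1/10 → 1/13 → 1/15.

1/15s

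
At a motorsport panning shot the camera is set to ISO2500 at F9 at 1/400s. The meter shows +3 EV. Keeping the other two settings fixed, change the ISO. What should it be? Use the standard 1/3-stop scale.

ISO 320

Overexposed by 3 stops → need 3 stops darker.
ISO: 2500 → 2000 → 1600 → 1250 → 1000 → 800 → 640 → 500 → 400 → 320.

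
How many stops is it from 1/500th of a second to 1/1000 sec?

1/500 → 1/1000 — count the steps: 1 stop.

1 stop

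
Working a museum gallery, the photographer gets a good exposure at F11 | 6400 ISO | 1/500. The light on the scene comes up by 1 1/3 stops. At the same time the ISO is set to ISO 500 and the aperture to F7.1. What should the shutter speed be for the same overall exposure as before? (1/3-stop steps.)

1/250s

Scene light: 1 1/3 stops brighter.
ISO: 6400 → 5000 → 4000 → 3200 → 2500 → 2000 → 1600 → 1250 → 1000 → 800 → 640 → 500 — 3 2/3 stops dropped (darker).
Aperture: f/11 → f/10 → f/9 → f/8 → f/7.1 — 1 1/3 stops larger aperture (brighter).
Net so far: 1 stop darker. Shutter speed: 1/500 → 1/400 → 1/320 → 1/250.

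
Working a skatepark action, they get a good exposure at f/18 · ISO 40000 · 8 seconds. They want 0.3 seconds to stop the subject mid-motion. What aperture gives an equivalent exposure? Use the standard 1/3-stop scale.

f/3.5

Shutter speed: 8 → 6 → 5 → 4 → 3.2 → 2.5 → 2 → 1.6 → 1.3 → 1 → 0.8 → 0.6 → 0.5 → 0.4 → 0.3 — 4 2/3 stops faster (darker).
Need 4 2/3 stops brighter from the aperture: f/18 → f/16 → f/14 → f/13 → f/11 → f/10 → f/9 → f/8 → f/7.1 → f/6.3 → f/5.6 → f/5 → f/4.5 → f/4 → f/3.5.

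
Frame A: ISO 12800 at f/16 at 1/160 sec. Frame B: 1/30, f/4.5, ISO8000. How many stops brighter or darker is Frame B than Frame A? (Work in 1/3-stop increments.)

Aperture: f/16 → f/14 → f/13 → f/11 → f/10 → f/9 → f/8 → f/7.1 → f/6.3 → f/5.6 → f/5 → f/4.5 — 3 2/3 stops wider (brighter).
Shutter speed: 1/160 → 1/125 → 1/100 → 1/80 → 1/60 → 1/50 → 1/40 → 1/30 — 2 1/3 stops slower (brighter).
ISO: 12800 → 10000 → 8000 — 2/3 stop lower (darker).
Net: +3 2/3 +2 1/3 −2/3 = +5 1/3 stops.

5 1/3 stops brighter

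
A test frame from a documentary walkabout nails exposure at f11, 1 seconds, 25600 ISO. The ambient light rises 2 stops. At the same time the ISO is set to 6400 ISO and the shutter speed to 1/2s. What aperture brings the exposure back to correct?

f/8

Scene light: 2 stops brighter.
ISO: 25600 → 12800 → 6400 — 2 stops lower (darker).
Shutter speed: 1 → 1/2 — 1 stop faster (darker).
Net so far: 1 stop darker. Aperture: f/11 → f/8.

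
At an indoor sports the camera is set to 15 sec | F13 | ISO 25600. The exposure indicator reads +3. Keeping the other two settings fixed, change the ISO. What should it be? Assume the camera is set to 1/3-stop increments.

ISO 3200

Overexposed by 3 stops → need 3 stops darker.
ISO: 25600 → 20000 → 16000 → 12800 → 10000 → 8000 → 6400 → 5000 → 4000 → 3200.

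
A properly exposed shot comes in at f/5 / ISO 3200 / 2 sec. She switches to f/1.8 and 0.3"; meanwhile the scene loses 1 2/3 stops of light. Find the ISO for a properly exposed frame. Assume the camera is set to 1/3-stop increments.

Scene light: 1 2/3 stops darker.
Aperture: f/5 → f/4.5 → f/4 → f/3.5 → f/3.2 → f/2.8 → f/2.5 → f/2.2 → f/2 → f/1.8 — 3 stops larger aperture (brighter).
Shutter speed: 2 → 1.6 → 1.3 → 1 → 0.8 → 0.6 → 0.5 → 0.4 → 0.3 — 2 2/3 stops shorter (darker).
Net so far: 1 1/3 stops darker. ISO: 3200 → 4000 → 5000 → 6400 → 8000.

ISO 8000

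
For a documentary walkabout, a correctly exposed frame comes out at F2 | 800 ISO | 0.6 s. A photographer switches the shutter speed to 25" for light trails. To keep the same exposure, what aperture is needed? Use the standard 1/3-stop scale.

f/13

Shutter speed: 0.6 → 0.8 → 1 → 1.3 → 1.6 → 2 → 2.5 → 3.2 → 4 → 5 → 6 → 8 → 10 → 13 → 15 → 20 → 25 — 5 1/3 stops longer (brighter).
Need 5 1/3 stops darker from the aperture: f/2 → f/2.2 → f/2.5 → f/2.8 → f/3.2 → f/3.5 → f/4 → f/4.5 → f/5 → f/5.6 → f/6.3 → f/7.1 → f/8 → f/9 → f/10 → f/11 → f/13.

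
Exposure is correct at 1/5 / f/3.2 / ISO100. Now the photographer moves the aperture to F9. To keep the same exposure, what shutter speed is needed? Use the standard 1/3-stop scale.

1.6 s

Aperture: f/3.2 → f/3.5 → f/4 → f/4.5 → f/5 → f/5.6 → f/6.3 → f/7.1 → f/8 → f/9 — 3 stops narrower (darker).
Need 3 stops brighter from the shutter speed: 1/5 → 1/4 → 0.3 → 0.4 → 0.5 → 0.6 → 0.8 → 1 → 1.3 → 1.6.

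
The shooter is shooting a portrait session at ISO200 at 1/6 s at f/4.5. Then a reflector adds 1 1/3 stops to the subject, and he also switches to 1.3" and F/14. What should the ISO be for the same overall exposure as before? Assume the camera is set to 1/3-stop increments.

ISO 100

Scene light: 1 1/3 stops brighter.
Shutter speed: 1/6 → 1/5 → 1/4 → 0.3 → 0.4 → 0.5 → 0.6 → 0.8 → 1 → 1.3 — 3 stops slower (brighter).
Aperture: f/4.5 → f/5 → f/5.6 → f/6.3 → f/7.1 → f/8 → f/9 → f/10 → f/11 → f/13 → f/14 — 3 1/3 stops smaller aperture (darker).
Net so far: 1 stop brighter. ISO: 200 → 160 → 125 → 100.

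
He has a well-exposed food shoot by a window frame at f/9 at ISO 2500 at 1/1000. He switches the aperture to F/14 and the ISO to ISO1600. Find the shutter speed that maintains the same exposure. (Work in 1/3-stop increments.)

1/250s

Aperture: f/9 → f/10 → f/11 → f/13 → f/14 — 1 1/3 stops narrower (darker).
ISO: 2500 → 2000 → 1600 — 2/3 stop dropped (darker).
Net change so far: 2 stops darker. Offset with the shutter speed: 1/1000 → 1/800 → 1/640 → 1/500 → 1/400 → 1/320 → 1/250.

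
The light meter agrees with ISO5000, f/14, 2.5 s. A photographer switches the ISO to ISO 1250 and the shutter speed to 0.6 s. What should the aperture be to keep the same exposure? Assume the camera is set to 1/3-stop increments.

ISO: 5000 → 4000 → 3200 → 2500 → 2000 → 1600 → 1250 — 2 stops dropped (darker).
Shutter speed: 2.5 → 2 → 1.6 → 1.3 → 1 → 0.8 → 0.6 — 2 stops shorter (darker).
Net change so far: 4 stops darker. Offset with the aperture: f/14 → f/13 → f/11 → f/10 → f/9 → f/8 → f/7.1 → f/6.3 → f/5.6 → f/5 → f/4.5 → f/4 → f/3.5.

f/3.5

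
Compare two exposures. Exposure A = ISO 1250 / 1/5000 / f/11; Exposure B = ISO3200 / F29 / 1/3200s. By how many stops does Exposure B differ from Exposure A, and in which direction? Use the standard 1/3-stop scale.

2/3 stop darker

Aperture: f/11 → f/13 → f/14 → f/16 → f/18 → f/20 → f/22 → f/25 → f/29 — 2 2/3 stops stopped down (darker).
Shutter speed: 1/5000 → 1/4000 → 1/3200 — 2/3 stop longer (brighter).
ISO: 1250 → 1600 → 2000 → 2500 → 3200 — 1 1/3 stops higher (brighter).
Net: −2 2/3 +2/3 +1 1/3 = −2/3 stops.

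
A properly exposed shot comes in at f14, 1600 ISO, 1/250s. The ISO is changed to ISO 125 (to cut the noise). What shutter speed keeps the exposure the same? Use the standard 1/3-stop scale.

1/20s

ISO: 1600 → 1250 → 1000 → 800 → 640 → 500 → 400 → 320 → 250 → 200 → 160 → 125 — 3 2/3 stops dropped (darker).
Need 3 2/3 stops brighter from the shutter speed: 1/250 → 1/200 → 1/160 → 1/125 → 1/100 → 1/80 → 1/60 → 1/50 → 1/40 → 1/30 → 1/25 → 1/20.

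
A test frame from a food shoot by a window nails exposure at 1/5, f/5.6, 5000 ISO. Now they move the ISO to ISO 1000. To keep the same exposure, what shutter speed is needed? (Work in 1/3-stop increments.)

ISO: 5000 → 4000 → 3200 → 2500 → 2000 → 1600 → 1250 → 1000 — 2 1/3 stops lower (darker).
Need 2 1/3 stops brighter from the shutter speed: 1/5 → 1/4 → 0.3 → 0.4 → 0.5 → 0.6 → 0.8 → 1.

1 s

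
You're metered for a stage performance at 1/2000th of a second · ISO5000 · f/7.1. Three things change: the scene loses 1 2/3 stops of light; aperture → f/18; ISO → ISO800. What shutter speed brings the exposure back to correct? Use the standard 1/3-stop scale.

Scene light: 1 2/3 stops darker.
Aperture: f/7.1 → f/8 → f/9 → f/10 → f/11 → f/13 → f/14 → f/16 → f/18 — 2 2/3 stops narrower (darker).
ISO: 5000 → 4000 → 3200 → 2500 → 2000 → 1600 → 1250 → 1000 → 800 — 2 2/3 stops lower (darker).
Net so far: 7 stops darker. Shutter speed: 1/2000 → 1/1600 → 1/1250 → 1/1000 → 1/800 → 1/640 → 1/500 → 1/400 → 1/320 → 1/250 → 1/200 → 1/160 → 1/125 → 1/100 → 1/80 → 1/60 → 1/50 → 1/40 → 1/30 → 1/25 → 1/20 → 1/15.

1/15s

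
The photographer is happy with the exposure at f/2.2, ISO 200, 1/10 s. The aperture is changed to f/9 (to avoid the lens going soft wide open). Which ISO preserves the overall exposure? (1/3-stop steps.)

ISO 3200

Aperture: f/2.2 → f/2.5 → f/2.8 → f/3.2 → f/3.5 → f/4 → f/4.5 → f/5 → f/5.6 → f/6.3 → f/7.1 → f/8 → f/9 — 4 stops stopped down (darker).
Need 4 stops brighter from the ISO: 200 → 250 → 320 → 400 → 500 → 640 → 800 → 1000 → 1250 → 1600 → 2000 → 2500 → 3200.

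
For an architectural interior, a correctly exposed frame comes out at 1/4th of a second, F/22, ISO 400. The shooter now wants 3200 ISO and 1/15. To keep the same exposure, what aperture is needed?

ISO: 400 → 800 → 1600 → 3200 — 3 stops higher (brighter).
Shutter speed: 1/4 → 1/8 → 1/15 — 2 stops faster (darker).
Net change so far: 1 stop brighter. Offset with the aperture: f/22 → f/32.

f/32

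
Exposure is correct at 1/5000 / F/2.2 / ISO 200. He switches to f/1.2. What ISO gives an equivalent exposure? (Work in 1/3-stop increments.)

ISO 64

Aperture: f/2.2 → f/2 → f/1.8 → f/1.6 → f/1.4 → f/1.2 — 1 2/3 stops larger aperture (brighter).
Need 1 2/3 stops darker from the ISO: 200 → 160 → 125 → 100 → 80 → 64.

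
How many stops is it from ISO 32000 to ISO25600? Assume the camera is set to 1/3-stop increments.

1/3 stop

32000 → 25600 — count the steps: 1 third-stops = 1/3 stop.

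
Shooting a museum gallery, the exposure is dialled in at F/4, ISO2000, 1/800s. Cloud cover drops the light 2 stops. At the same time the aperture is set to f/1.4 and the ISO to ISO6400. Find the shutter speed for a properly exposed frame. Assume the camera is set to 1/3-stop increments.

Scene light: 2 stops darker.
Aperture: f/4 → f/3.5 → f/3.2 → f/2.8 → f/2.5 → f/2.2 → f/2 → f/1.8 → f/1.6 → f/1.4 — 3 stops larger aperture (brighter).
ISO: 2000 → 2500 → 3200 → 4000 → 5000 → 6400 — 1 2/3 stops raised (brighter).
Net so far: 2 2/3 stops brighter. Shutter speed: 1/800 → 1/1000 → 1/1250 → 1/1600 → 1/2000 → 1/2500 → 1/3200 → 1/4000 → 1/5000.

1/5000s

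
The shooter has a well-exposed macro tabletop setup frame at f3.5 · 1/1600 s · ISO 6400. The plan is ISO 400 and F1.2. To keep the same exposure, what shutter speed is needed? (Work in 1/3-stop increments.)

ISO: 6400 → 5000 → 4000 → 3200 → 2500 → 2000 → 1600 → 1250 → 1000 → 800 → 640 → 500 → 400 — 4 stops lower (darker).
Aperture: f/3.5 → f/3.2 → f/2.8 → f/2.5 → f/2.2 → f/2 → f/1.8 → f/1.6 → f/1.4 → f/1.2 — 3 stops larger aperture (brighter).
Net change so far: 1 stop darker. Offset with the shutter speed: 1/1600 → 1/1250 → 1/1000 → 1/800.

1/800s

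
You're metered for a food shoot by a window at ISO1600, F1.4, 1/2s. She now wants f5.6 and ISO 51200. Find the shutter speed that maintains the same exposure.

Aperture: f/1.4 → f/2 → f/2.8 → f/4 → f/5.6 — 4 stops stopped down (darker).
ISO: 1600 → 3200 → 6400 → 12800 → 25600 → 51200 — 5 stops raised (brighter).
Net change so far: 1 stop brighter. Offset with the shutter speed: 1/2 → 1/4.

1/4s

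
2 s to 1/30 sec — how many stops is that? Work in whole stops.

6 stops

2 → 1 → 1/2 → 1/4 → 1/8 → 1/15 → 1/30 — count the steps: 6 stops.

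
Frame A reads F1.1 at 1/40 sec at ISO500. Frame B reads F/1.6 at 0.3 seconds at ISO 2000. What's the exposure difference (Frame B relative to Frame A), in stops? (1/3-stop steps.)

Aperture: f/1.1 → f/1.2 → f/1.4 → f/1.6 — 1 stop narrower (darker).
Shutter speed: 1/40 → 1/30 → 1/25 → 1/20 → 1/15 → 1/13 → 1/10 → 1/8 → 1/6 → 1/5 → 1/4 → 0.3 — 3 2/3 stops slower (brighter).
ISO: 500 → 640 → 800 → 1000 → 1250 → 1600 → 2000 — 2 stops raised (brighter).
Net: −1 +3 2/3 +2 = +4 2/3 stops.

4 2/3 stops brighter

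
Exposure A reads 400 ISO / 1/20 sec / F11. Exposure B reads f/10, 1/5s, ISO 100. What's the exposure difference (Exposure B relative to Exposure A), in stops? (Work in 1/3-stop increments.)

Aperture: f/11 → f/10 — 1/3 stop opened up (brighter).
Shutter speed: 1/20 → 1/15 → 1/13 → 1/10 → 1/8 → 1/6 → 1/5 — 2 stops longer (brighter).
ISO: 400 → 320 → 250 → 200 → 160 → 125 → 100 — 2 stops lower (darker).
Net: +1/3 +2 −2 = +1/3 stops.

1/3 stop brighter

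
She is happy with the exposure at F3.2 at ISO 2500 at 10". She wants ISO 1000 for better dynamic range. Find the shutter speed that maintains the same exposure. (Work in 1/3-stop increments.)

ISO: 2500 → 2000 → 1600 → 1250 → 1000 — 1 1/3 stops lower (darker).
Need 1 1/3 stops brighter from the shutter speed: 10 → 13 → 15 → 20 → 25.

25 s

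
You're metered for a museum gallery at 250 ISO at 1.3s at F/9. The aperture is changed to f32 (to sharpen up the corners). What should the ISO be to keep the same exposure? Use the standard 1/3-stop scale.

ISO 3200

Aperture: f/9 → f/10 → f/11 → f/13 → f/14 → f/16 → f/18 → f/20 → f/22 → f/25 → f/29 → f/32 — 3 2/3 stops smaller aperture (darker).
Need 3 2/3 stops brighter from the ISO: 250 → 320 → 400 → 500 → 640 → 800 → 1000 → 1250 → 1600 → 2000 → 2500 → 3200.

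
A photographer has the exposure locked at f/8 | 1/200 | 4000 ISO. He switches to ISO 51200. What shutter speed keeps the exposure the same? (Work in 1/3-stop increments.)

1/2500s

ISO: 4000 → 5000 → 6400 → 8000 → 10000 → 12800 → 16000 → 20000 → 25600 → 32000 → 40000 → 51200 — 3 2/3 stops raised (brighter).
Need 3 2/3 stops darker from the shutter speed: 1/200 → 1/250 → 1/320 → 1/400 → 1/500 → 1/640 → 1/800 → 1/1000 → 1/1250 → 1/1600 → 1/2000 → 1/2500.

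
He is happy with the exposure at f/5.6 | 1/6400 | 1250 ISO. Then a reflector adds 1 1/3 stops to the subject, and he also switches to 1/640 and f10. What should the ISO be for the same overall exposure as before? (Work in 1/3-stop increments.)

Scene light: 1 1/3 stops brighter.
Shutter speed: 1/6400 → 1/5000 → 1/4000 → 1/3200 → 1/2500 → 1/2000 → 1/1600 → 1/1250 → 1/1000 → 1/800 → 1/640 — 3 1/3 stops slower (brighter).
Aperture: f/5.6 → f/6.3 → f/7.1 → f/8 → f/9 → f/10 — 1 2/3 stops narrower (darker).
Net so far: 3 stops brighter. ISO: 1250 → 1000 → 800 → 640 → 500 → 400 → 320 → 250 → 200 → 160.

ISO 160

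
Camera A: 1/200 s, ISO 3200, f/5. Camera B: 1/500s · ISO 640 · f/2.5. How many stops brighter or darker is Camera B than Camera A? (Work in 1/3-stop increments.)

1 2/3 stops darker

Aperture: f/5 → f/4.5 → f/4 → f/3.5 → f/3.2 → f/2.8 → f/2.5 — 2 stops opened up (brighter).
Shutter speed: 1/200 → 1/250 → 1/320 → 1/400 → 1/500 — 1 1/3 stops shorter (darker).
ISO: 3200 → 2500 → 2000 → 1600 → 1250 → 1000 → 800 → 640 — 2 1/3 stops dropped (darker).
Net: +2 −1 1/3 −2 1/3 = −1 2/3 stops.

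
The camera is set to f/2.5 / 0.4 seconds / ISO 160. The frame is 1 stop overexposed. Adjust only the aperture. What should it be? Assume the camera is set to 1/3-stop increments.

f/3.5

Overexposed by 1 stop → need 1 stop darker.
Aperture: f/2.5 → f/2.8 → f/3.2 → f/3.5.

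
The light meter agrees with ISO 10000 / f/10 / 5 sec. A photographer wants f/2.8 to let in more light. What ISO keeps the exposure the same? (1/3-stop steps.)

ISO 800

Aperture: f/10 → f/9 → f/8 → f/7.1 → f/6.3 → f/5.6 → f/5 → f/4.5 → f/4 → f/3.5 → f/3.2 → f/2.8 — 3 2/3 stops opened up (brighter).
Need 3 2/3 stops darker from the ISO: 10000 → 8000 → 6400 → 5000 → 4000 → 3200 → 2500 → 2000 → 1600 → 1250 → 1000 → 800.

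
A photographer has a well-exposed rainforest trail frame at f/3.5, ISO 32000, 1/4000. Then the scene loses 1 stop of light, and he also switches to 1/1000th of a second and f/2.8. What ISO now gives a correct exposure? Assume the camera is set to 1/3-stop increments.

ISO 10000

Scene light: 1 stop darker.
Shutter speed: 1/4000 → 1/3200 → 1/2500 → 1/2000 → 1/1600 → 1/1250 → 1/1000 — 2 stops slower (brighter).
Aperture: f/3.5 → f/3.2 → f/2.8 — 2/3 stop opened up (brighter).
Net so far: 1 2/3 stops brighter. ISO: 32000 → 25600 → 20000 → 16000 → 12800 → 10000.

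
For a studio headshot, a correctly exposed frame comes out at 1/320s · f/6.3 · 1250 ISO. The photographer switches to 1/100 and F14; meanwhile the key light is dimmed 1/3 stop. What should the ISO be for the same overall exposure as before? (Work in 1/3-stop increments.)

ISO 2500

Scene light: 1/3 stop darker.
Shutter speed: 1/320 → 1/250 → 1/200 → 1/160 → 1/125 → 1/100 — 1 2/3 stops slower (brighter).
Aperture: f/6.3 → f/7.1 → f/8 → f/9 → f/10 → f/11 → f/13 → f/14 — 2 1/3 stops smaller aperture (darker).
Net so far: 1 stop darker. ISO: 1250 → 1600 → 2000 → 2500.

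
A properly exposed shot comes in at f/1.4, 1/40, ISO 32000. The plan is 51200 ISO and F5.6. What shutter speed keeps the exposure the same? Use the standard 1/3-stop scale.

1/4s

ISO: 32000 → 40000 → 51200 — 2/3 stop higher (brighter).
Aperture: f/1.4 → f/1.6 → f/1.8 → f/2 → f/2.2 → f/2.5 → f/2.8 → f/3.2 → f/3.5 → f/4 → f/4.5 → f/5 → f/5.6 — 4 stops narrower (darker).
Net change so far: 3 1/3 stops darker. Offset with the shutter speed: 1/40 → 1/30 → 1/25 → 1/20 → 1/15 → 1/13 → 1/10 → 1/8 → 1/6 → 1/5 → 1/4.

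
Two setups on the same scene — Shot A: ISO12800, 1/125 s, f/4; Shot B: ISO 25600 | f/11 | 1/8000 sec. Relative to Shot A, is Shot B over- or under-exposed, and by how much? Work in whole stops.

8 stops darker

Aperture: f/4 → f/5.6 → f/8 → f/11 — 3 stops smaller aperture (darker).
Shutter speed: 1/125 → 1/250 → 1/500 → 1/1000 → 1/2000 → 1/4000 → 1/8000 — 6 stops shorter (darker).
ISO: 12800 → 25600 — 1 stop higher (brighter).
Net: −3 −6 +1 = −8 stops.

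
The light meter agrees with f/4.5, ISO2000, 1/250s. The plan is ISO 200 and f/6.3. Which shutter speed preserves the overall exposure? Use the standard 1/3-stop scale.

1/13s

ISO: 2000 → 1600 → 1250 → 1000 → 800 → 640 → 500 → 400 → 320 → 250 → 200 — 3 1/3 stops lower (darker).
Aperture: f/4.5 → f/5 → f/5.6 → f/6.3 — 1 stop narrower (darker).
Net change so far: 4 1/3 stops darker. Offset with the shutter speed: 1/250 → 1/200 → 1/160 → 1/125 → 1/100 → 1/80 → 1/60 → 1/50 → 1/40 → 1/30 → 1/25 → 1/20 → 1/15 → 1/13.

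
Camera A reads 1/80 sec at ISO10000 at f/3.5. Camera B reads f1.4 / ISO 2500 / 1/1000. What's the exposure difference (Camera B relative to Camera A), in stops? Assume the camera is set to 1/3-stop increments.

Aperture: f/3.5 → f/3.2 → f/2.8 → f/2.5 → f/2.2 → f/2 → f/1.8 → f/1.6 → f/1.4 — 2 2/3 stops wider (brighter).
Shutter speed: 1/80 → 1/100 → 1/125 → 1/160 → 1/200 → 1/250 → 1/320 → 1/400 → 1/500 → 1/640 → 1/800 → 1/1000 — 3 2/3 stops shorter (darker).
ISO: 10000 → 8000 → 6400 → 5000 → 4000 → 3200 → 2500 — 2 stops dropped (darker).
Net: +2 2/3 −3 2/3 −2 = −3 stops.

3 stops darker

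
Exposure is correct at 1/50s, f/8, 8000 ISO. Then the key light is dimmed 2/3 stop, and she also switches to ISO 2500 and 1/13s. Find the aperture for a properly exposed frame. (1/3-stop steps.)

f/7.1

Scene light: 2/3 stop darker.
ISO: 8000 → 6400 → 5000 → 4000 → 3200 → 2500 — 1 2/3 stops dropped (darker).
Shutter speed: 1/50 → 1/40 → 1/30 → 1/25 → 1/20 → 1/15 → 1/13 — 2 stops longer (brighter).
Net so far: 1/3 stop darker. Aperture: f/8 → f/7.1.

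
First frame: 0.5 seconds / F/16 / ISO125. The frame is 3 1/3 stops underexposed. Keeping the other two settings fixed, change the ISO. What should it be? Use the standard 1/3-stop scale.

ISO 1250

Underexposed by 3 1/3 stops → need 3 1/3 stops brighter.
ISO: 125 → 160 → 200 → 250 → 320 → 400 → 500 → 640 → 800 → 1000 → 1250.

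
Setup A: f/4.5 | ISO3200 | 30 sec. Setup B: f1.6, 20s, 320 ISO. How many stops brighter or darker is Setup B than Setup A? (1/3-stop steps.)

1 stop darker

Aperture: f/4.5 → f/4 → f/3.5 → f/3.2 → f/2.8 → f/2.5 → f/2.2 → f/2 → f/1.8 → f/1.6 — 3 stops wider (brighter).
Shutter speed: 30 → 25 → 20 — 2/3 stop faster (darker).
ISO: 3200 → 2500 → 2000 → 1600 → 1250 → 1000 → 800 → 640 → 500 → 400 → 320 — 3 1/3 stops lower (darker).
Net: +3 −2/3 −3 1/3 = −1 stop.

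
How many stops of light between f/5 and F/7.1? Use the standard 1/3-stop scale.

f/5 → f/5.6 → f/6.3 → f/7.1 — count the steps: 3 third-stops = 1 stop.

1 stop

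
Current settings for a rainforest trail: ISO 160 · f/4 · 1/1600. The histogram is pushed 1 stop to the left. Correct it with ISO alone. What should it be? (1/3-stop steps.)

ISO 320

Underexposed by 1 stop → need 1 stop brighter.
ISO: 160 → 200 → 250 → 320.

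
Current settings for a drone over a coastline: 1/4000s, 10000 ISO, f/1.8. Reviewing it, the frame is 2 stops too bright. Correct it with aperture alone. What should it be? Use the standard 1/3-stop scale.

f/3.5

Overexposed by 2 stops → need 2 stops darker.
Aperture: f/1.8 → f/2 → f/2.2 → f/2.5 → f/2.8 → f/3.2 → f/3.5.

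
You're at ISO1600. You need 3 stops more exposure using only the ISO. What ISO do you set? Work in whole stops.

ISO: 1600 → 3200 → 6400 → 12800 — 3 stops raised (brighter).

ISO 12800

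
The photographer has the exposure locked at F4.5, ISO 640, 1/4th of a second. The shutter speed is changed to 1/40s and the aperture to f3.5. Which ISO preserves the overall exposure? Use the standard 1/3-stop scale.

Shutter speed: 1/4 → 1/5 → 1/6 → 1/8 → 1/10 → 1/13 → 1/15 → 1/20 → 1/25 → 1/30 → 1/40 — 3 1/3 stops faster (darker).
Aperture: f/4.5 → f/4 → f/3.5 — 2/3 stop opened up (brighter).
Net change so far: 2 2/3 stops darker. Offset with the ISO: 640 → 800 → 1000 → 1250 → 1600 → 2000 → 2500 → 3200 → 4000.

ISO 4000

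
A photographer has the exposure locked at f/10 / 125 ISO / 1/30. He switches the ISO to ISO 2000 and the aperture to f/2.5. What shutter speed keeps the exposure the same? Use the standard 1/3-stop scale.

1/8000s

ISO: 125 → 160 → 200 → 250 → 320 → 400 → 500 → 640 → 800 → 1000 → 1250 → 1600 → 2000 — 4 stops higher (brighter).
Aperture: f/10 → f/9 → f/8 → f/7.1 → f/6.3 → f/5.6 → f/5 → f/4.5 → f/4 → f/3.5 → f/3.2 → f/2.8 → f/2.5 — 4 stops opened up (brighter).
Net change so far: 8 stops brighter. Offset with the shutter speed: 1/30 → 1/40 → 1/50 → 1/60 → 1/80 → 1/100 → 1/125 → 1/160 → 1/200 → 1/250 → 1/320 → 1/400 → 1/500 → 1/640 → 1/800 → 1/1000 → 1/1250 → 1/1600 → 1/2000 → 1/2500 → 1/3200 → 1/4000 → 1/5000 → 1/6400 → 1/8000.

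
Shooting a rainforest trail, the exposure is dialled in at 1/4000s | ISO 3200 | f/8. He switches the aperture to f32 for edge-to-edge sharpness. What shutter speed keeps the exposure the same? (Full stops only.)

1/250s

Aperture: f/8 → f/11 → f/16 → f/22 → f/32 — 4 stops smaller aperture (darker).
Need 4 stops brighter from the shutter speed: 1/4000 → 1/2000 → 1/1000 → 1/500 → 1/250.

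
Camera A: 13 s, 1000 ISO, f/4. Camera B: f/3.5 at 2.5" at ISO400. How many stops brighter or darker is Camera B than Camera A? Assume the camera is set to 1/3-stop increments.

3 1/3 stops darker

Aperture: f/4 → f/3.5 — 1/3 stop opened up (brighter).
Shutter speed: 13 → 10 → 8 → 6 → 5 → 4 → 3.2 → 2.5 — 2 1/3 stops shorter (darker).
ISO: 1000 → 800 → 640 → 500 → 400 — 1 1/3 stops dropped (darker).
Net: +1/3 −2 1/3 −1 1/3 = −3 1/3 stops.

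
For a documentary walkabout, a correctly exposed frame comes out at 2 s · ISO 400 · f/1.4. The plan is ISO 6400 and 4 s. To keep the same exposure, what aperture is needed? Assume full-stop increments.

f/8

ISO: 400 → 800 → 1600 → 3200 → 6400 — 4 stops raised (brighter).
Shutter speed: 2 → 4 — 1 stop slower (brighter).
Net change so far: 5 stops brighter. Offset with the aperture: f/1.4 → f/2 → f/2.8 → f/4 → f/5.6 → f/8.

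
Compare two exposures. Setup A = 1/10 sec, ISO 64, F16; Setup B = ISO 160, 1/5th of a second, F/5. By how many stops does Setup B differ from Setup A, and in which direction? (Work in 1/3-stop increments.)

Aperture: f/16 → f/14 → f/13 → f/11 → f/10 → f/9 → f/8 → f/7.1 → f/6.3 → f/5.6 → f/5 — 3 1/3 stops wider (brighter).
Shutter speed: 1/10 → 1/8 → 1/6 → 1/5 — 1 stop longer (brighter).
ISO: 64 → 80 → 100 → 125 → 160 — 1 1/3 stops raised (brighter).
Net: +3 1/3 +1 +1 1/3 = +5 2/3 stops.

5 2/3 stops brighter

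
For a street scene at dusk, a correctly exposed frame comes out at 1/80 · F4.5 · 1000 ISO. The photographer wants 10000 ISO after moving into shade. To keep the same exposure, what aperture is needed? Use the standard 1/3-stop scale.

f/14

ISO: 1000 → 1250 → 1600 → 2000 → 2500 → 3200 → 4000 → 5000 → 6400 → 8000 → 10000 — 3 1/3 stops raised (brighter).
Need 3 1/3 stops darker from the aperture: f/4.5 → f/5 → f/5.6 → f/6.3 → f/7.1 → f/8 → f/9 → f/10 → f/11 → f/13 → f/14.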